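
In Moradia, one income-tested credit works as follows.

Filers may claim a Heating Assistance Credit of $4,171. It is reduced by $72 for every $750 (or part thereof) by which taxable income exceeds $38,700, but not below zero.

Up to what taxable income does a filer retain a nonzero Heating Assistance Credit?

After 57 increments the reduction is 57 × $72 = $4,104, leaving $67; one more increment wipes it out. Increment 57 ends at excess 57 × $750 = $42,750, so the highest qualifying income is $38,700 + $42,750 = $81,450.

$81,450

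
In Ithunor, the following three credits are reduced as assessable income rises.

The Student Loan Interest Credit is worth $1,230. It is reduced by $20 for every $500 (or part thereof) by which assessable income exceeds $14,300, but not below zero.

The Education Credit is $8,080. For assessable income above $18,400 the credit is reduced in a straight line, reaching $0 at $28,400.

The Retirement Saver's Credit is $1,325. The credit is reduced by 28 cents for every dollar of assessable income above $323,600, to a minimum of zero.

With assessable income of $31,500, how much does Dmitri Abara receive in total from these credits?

Student Loan Interest Credit: income exceeds $14,300 by $17,200, which is 35 full-or-partial $500 increments; reduction = 35 × $20 = $700, leaving $530.
Education Credit: $31,500 is at or above $28,400, so the credit is $0.
Retirement Saver's Credit: $31,500 is at or below the $323,600 threshold, so the full $1,325 applies.
Total: $530 + $0 + $1,325 = $1,855.

$1,855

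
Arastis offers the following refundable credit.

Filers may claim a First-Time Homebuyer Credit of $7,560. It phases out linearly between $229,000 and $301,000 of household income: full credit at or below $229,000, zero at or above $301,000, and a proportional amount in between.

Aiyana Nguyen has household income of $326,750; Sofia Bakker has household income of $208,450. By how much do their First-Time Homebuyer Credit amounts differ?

Aiyana ($326,750): First-Time Homebuyer Credit: $326,750 is at or above $301,000, so the credit is $0.
Sofia ($208,450): First-Time Homebuyer Credit: $208,450 is at or below the $229,000 threshold, so the full $7,560 applies.
Difference: |$0 − $7,560| = $7,560.

$7,560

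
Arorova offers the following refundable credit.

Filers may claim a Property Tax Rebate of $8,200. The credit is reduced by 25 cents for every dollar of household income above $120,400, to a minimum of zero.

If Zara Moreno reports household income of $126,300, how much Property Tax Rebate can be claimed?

Property Tax Rebate: 25% of the $5,900 excess over $120,400 is $1,475; credit = $8,200 − $1,475 = $6,725.

$6,725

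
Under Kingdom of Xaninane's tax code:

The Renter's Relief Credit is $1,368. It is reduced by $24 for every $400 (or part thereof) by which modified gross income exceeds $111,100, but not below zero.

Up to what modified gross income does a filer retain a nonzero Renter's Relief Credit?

$133,500

After 56 increments the reduction is 56 × $24 = $1,344, leaving $24; one more increment wipes it out. Increment 56 ends at excess 56 × $400 = $22,400, so the highest qualifying income is $111,100 + $22,400 = $133,500.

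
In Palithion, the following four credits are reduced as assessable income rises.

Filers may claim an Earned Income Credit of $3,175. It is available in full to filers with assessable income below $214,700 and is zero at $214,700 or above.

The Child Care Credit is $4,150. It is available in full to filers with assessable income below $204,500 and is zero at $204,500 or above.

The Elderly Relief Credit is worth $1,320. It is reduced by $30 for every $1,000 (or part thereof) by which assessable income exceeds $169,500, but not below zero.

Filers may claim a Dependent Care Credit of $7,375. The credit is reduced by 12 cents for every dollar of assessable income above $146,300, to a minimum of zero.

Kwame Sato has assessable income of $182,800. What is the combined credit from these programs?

$11,220

Earned Income Credit: $182,800 is below the $214,700 cutoff, so the full $3,175 applies.
Child Care Credit: $182,800 is below the $204,500 cutoff, so the full $4,150 applies.
Elderly Relief Credit: income exceeds $169,500 by $13,300, which is 14 full-or-partial $1,000 increments; reduction = 14 × $30 = $420, leaving $900.
Dependent Care Credit: 12% of the $36,500 excess over $146,300 is $4,380; credit = $7,375 − $4,380 = $2,995.
Total: $3,175 + $4,150 + $900 + $2,995 = $11,220.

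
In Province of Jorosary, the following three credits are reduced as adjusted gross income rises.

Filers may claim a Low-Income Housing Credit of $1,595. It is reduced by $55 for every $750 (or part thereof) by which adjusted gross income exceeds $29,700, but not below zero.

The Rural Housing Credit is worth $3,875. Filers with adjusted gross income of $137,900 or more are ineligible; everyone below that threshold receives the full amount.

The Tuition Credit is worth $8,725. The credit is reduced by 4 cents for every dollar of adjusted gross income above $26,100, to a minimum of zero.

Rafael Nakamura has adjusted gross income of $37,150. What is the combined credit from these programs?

Low-Income Housing Credit: income exceeds $29,700 by $7,450, which is 10 full-or-partial $750 increments; reduction = 10 × $55 = $550, leaving $1,045.
Rural Housing Credit: $37,150 is below the $137,900 cutoff, so the full $3,875 applies.
Tuition Credit: 4% of the $11,050 excess over $26,100 is $442; credit = $8,725 − $442 = $8,283.
Total: $1,045 + $3,875 + $8,283 = $13,203.

$13,203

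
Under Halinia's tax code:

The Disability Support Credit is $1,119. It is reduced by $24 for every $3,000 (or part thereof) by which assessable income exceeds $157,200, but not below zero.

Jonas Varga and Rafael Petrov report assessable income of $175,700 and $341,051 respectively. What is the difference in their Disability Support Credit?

$951

Jonas ($175,700): Disability Support Credit: income exceeds $157,200 by $18,500, which is 7 full-or-partial $3,000 increments; reduction = 7 × $24 = $168, leaving $951.
Rafael ($341,051): Disability Support Credit: income exceeds $157,200 by $183,851 → 62 increments × $24 = $1,488 ≥ base, so the credit is $0.
Difference: |$951 − $0| = $951.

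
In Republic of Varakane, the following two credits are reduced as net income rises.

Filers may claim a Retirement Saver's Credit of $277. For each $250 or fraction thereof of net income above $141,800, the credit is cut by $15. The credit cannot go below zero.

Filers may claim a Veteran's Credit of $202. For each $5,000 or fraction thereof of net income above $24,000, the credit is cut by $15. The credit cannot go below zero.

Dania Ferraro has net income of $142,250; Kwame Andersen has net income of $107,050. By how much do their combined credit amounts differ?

Dania ($142,250): Retirement Saver's Credit: income exceeds $141,800 by $450, which is 2 full-or-partial $250 increments; reduction = 2 × $15 = $30, leaving $247. Veteran's Credit: income exceeds $24,000 by $118,250 → 24 increments × $15 = $360 ≥ base, so the credit is $0. total $247 + $0 = $247
Kwame ($107,050): Retirement Saver's Credit: $107,050 is at or below the $141,800 threshold, so the full $277 applies. Veteran's Credit: income exceeds $24,000 by $83,050 → 17 increments × $15 = $255 ≥ base, so the credit is $0. total $277 + $0 = $277
Difference: |$247 − $277| = $30.

$30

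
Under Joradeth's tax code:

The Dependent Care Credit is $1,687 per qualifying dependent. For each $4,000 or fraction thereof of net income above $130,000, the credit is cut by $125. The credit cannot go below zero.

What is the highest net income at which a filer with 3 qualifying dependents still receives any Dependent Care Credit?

$290,000

Full credit = 3 × $1,687 = $5,061.
After 40 increments the reduction is 40 × $125 = $5,000, leaving $61; one more increment wipes it out. Increment 40 ends at excess 40 × $4,000 = $160,000, so the highest qualifying income is $130,000 + $160,000 = $290,000.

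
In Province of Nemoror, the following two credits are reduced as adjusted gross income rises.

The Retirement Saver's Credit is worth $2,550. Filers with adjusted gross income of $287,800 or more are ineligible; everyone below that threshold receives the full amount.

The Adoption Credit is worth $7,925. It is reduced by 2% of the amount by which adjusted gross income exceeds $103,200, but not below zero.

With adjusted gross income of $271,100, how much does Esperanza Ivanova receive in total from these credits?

Retirement Saver's Credit: $271,100 is below the $287,800 cutoff, so the full $2,550 applies.
Adoption Credit: 2% of the $167,900 excess over $103,200 is $3,358; credit = $7,925 − $3,358 = $4,567.
Total: $2,550 + $4,567 = $7,117.

$7,117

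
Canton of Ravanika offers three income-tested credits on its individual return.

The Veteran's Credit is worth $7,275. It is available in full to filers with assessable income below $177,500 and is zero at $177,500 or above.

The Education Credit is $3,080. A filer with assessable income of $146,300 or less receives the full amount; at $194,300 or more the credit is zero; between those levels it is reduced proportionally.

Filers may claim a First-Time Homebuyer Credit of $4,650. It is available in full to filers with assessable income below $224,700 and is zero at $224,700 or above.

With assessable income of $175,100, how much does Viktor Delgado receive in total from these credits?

$13,157

Veteran's Credit: $175,100 is below the $177,500 cutoff, so the full $7,275 applies.
Education Credit: $175,100 is $28,800 into a $48,000 phase-out range, leaving 19,200/48,000 of the credit: $3,080 × 19,200/48,000 = $1,232.
First-Time Homebuyer Credit: $175,100 is below the $224,700 cutoff, so the full $4,650 applies.
Total: $7,275 + $1,232 + $4,650 = $13,157.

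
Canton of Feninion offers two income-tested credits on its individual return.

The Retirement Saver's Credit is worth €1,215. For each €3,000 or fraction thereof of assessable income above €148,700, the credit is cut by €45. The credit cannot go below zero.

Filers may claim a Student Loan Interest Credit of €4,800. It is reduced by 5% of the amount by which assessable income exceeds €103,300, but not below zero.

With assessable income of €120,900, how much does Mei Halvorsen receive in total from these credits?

Retirement Saver's Credit: €120,900 is at or below the €148,700 threshold, so the full €1,215 applies.
Student Loan Interest Credit: 5% of the €17,600 excess over €103,300 is €880; credit = €4,800 − €880 = €3,920.
Total: €1,215 + €3,920 = €5,135.

€5,135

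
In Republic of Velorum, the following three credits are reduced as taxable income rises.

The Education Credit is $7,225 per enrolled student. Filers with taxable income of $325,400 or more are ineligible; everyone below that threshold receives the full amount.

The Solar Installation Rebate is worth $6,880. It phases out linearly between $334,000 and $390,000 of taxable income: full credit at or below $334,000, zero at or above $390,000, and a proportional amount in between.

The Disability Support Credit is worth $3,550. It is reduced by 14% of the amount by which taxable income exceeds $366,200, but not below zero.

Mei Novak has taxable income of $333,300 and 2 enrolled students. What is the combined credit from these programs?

Education Credit: base = 2 × $7,225 = $14,450. $333,300 meets or exceeds the $325,400 cutoff, so the credit is $0.
Solar Installation Rebate: $333,300 is at or below the $334,000 threshold, so the full $6,880 applies.
Disability Support Credit: $333,300 is at or below the $366,200 threshold, so the full $3,550 applies.
Total: $0 + $6,880 + $3,550 = $10,430.

$10,430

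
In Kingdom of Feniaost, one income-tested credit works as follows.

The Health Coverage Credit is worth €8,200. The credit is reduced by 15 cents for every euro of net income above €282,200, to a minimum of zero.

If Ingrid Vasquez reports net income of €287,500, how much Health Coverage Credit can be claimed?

Health Coverage Credit: 15% of the €5,300 excess over €282,200 is €795; credit = €8,200 − €795 = €7,405.

€7,405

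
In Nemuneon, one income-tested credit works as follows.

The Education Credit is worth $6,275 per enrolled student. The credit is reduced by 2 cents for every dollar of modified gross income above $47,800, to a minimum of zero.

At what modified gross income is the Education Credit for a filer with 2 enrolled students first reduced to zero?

$675,300

Full credit = 2 × $6,275 = $12,550.
The credit falls by 2% of each dollar above $47,800, so it reaches zero when the excess is $12,550 / 2% = $627,500: income = $47,800 + $627,500 = $675,300.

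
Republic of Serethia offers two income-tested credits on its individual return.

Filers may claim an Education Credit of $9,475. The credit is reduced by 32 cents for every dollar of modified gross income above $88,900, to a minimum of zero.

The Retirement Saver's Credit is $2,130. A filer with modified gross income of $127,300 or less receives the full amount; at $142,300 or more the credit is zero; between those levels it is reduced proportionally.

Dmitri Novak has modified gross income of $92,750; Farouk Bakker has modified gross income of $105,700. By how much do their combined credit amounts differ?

$4,144

Dmitri ($92,750): Education Credit: 32% of the $3,850 excess over $88,900 is $1,232; credit = $9,475 − $1,232 = $8,243. Retirement Saver's Credit: $92,750 is at or below the $127,300 threshold, so the full $2,130 applies. total $8,243 + $2,130 = $10,373
Farouk ($105,700): Education Credit: 32% of the $16,800 excess over $88,900 is $5,376; credit = $9,475 − $5,376 = $4,099. Retirement Saver's Credit: $105,700 is at or below the $127,300 threshold, so the full $2,130 applies. total $4,099 + $2,130 = $6,229
Difference: |$10,373 − $6,229| = $4,144.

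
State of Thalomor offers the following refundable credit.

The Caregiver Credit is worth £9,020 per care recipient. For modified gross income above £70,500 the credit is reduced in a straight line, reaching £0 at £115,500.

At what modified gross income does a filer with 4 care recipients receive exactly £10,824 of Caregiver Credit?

£102,000

Full credit = 4 × £9,020 = £36,080.
£10,824 is 10,824/36,080 of the full £36,080, so 25,256/36,080 of the £45,000 range has been used: income = £70,500 + £45,000 × 25,256/36,080 = £102,000.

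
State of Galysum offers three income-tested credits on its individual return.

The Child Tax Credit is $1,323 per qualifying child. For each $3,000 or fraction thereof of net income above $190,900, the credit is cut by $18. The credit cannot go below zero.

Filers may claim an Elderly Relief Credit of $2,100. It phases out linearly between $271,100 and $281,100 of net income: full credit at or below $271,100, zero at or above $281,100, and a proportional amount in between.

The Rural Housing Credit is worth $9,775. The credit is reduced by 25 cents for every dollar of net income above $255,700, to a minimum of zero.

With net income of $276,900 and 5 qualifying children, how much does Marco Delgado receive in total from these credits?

Child Tax Credit: base = 5 × $1,323 = $6,615. income exceeds $190,900 by $86,000, which is 29 full-or-partial $3,000 increments; reduction = 29 × $18 = $522, leaving $6,093.
Elderly Relief Credit: $276,900 is $5,800 into a $10,000 phase-out range, leaving 4,200/10,000 of the credit: $2,100 × 4,200/10,000 = $882.
Rural Housing Credit: 25% of the $21,200 excess over $255,700 is $5,300; credit = $9,775 − $5,300 = $4,475.
Total: $6,093 + $882 + $4,475 = $11,450.

$11,450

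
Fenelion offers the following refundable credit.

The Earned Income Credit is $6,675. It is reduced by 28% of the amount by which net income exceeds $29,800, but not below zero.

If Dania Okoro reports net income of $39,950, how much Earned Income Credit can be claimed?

$3,833

Earned Income Credit: 28% of the $10,150 excess over $29,800 is $2,842; credit = $6,675 − $2,842 = $3,833.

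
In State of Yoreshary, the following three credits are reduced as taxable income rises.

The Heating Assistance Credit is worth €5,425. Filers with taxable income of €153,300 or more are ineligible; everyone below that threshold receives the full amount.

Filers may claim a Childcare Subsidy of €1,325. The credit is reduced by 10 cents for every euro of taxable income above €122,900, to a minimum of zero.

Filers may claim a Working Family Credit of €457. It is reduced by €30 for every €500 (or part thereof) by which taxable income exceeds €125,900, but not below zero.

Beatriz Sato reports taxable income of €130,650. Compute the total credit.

€6,132

Heating Assistance Credit: €130,650 is below the €153,300 cutoff, so the full €5,425 applies.
Childcare Subsidy: 10% of the €7,750 excess over €122,900 is €775; credit = €1,325 − €775 = €550.
Working Family Credit: income exceeds €125,900 by €4,750, which is 10 full-or-partial €500 increments; reduction = 10 × €30 = €300, leaving €157.
Total: €5,425 + €550 + €157 = €6,132.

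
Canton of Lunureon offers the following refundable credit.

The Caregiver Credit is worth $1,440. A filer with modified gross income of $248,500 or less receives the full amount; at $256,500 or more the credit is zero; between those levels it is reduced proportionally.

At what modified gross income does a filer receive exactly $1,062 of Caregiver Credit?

$1,062 is 1,062/1,440 of the full $1,440, so 378/1,440 of the $8,000 range has been used: income = $248,500 + $8,000 × 378/1,440 = $250,600.

$250,600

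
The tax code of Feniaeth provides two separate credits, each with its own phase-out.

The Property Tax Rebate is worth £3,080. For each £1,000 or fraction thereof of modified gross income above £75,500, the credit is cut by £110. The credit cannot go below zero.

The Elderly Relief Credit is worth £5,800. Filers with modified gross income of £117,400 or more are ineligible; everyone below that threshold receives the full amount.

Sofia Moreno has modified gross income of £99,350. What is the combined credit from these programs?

Property Tax Rebate: income exceeds £75,500 by £23,850, which is 24 full-or-partial £1,000 increments; reduction = 24 × £110 = £2,640, leaving £440.
Elderly Relief Credit: £99,350 is below the £117,400 cutoff, so the full £5,800 applies.
Total: £440 + £5,800 = £6,240.

£6,240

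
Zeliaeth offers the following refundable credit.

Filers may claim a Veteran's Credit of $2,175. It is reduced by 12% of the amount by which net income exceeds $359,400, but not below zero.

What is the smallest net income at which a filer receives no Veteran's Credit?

$377,525

The credit falls by 12% of each dollar above $359,400, so it reaches zero when the excess is $2,175 / 12% = $18,125: income = $359,400 + $18,125 = $377,525.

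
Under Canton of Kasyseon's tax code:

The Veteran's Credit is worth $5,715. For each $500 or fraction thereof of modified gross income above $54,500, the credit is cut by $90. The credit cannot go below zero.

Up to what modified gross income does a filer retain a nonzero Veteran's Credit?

After 63 increments the reduction is 63 × $90 = $5,670, leaving $45; one more increment wipes it out. Increment 63 ends at excess 63 × $500 = $31,500, so the highest qualifying income is $54,500 + $31,500 = $86,000.

$86,000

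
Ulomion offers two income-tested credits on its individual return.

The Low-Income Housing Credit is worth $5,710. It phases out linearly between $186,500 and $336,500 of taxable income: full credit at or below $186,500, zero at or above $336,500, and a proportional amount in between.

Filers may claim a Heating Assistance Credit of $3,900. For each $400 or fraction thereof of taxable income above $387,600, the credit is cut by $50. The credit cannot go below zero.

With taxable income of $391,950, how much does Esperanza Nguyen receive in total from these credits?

$3,350

Low-Income Housing Credit: $391,950 is at or above $336,500, so the credit is $0.
Heating Assistance Credit: income exceeds $387,600 by $4,350, which is 11 full-or-partial $400 increments; reduction = 11 × $50 = $550, leaving $3,350.
Total: $0 + $3,350 = $3,350.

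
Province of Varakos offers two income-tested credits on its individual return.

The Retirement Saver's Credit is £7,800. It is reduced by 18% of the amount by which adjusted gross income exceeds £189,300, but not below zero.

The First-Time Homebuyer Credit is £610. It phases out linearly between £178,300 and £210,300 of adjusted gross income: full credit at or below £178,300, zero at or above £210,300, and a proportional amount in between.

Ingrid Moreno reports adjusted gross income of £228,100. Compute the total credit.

£816

Retirement Saver's Credit: 18% of the £38,800 excess over £189,300 is £6,984; credit = £7,800 − £6,984 = £816.
First-Time Homebuyer Credit: £228,100 is at or above £210,300, so the credit is £0.
Total: £816 + £0 = £816.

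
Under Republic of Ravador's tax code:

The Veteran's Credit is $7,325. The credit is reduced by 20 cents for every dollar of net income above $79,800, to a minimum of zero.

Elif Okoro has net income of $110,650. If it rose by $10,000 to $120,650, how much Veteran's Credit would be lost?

At $110,650 — 20% of the $30,850 excess over $79,800 is $6,170; credit = $7,325 − $6,170 = $1,155.
At $120,650 — 20% of the $40,850 excess over $79,800 is $8,170 ≥ base, so the credit is $0.
Lost: $1,155 − $0 = $1,155.

$1,155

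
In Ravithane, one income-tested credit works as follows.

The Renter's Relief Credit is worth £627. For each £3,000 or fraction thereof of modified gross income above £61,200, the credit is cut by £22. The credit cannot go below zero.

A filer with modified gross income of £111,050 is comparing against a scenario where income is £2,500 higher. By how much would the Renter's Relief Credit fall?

At £111,050 — income exceeds £61,200 by £49,850, which is 17 full-or-partial £3,000 increments; reduction = 17 × £22 = £374, leaving £253.
At £113,550 — income exceeds £61,200 by £52,350, which is 18 full-or-partial £3,000 increments; reduction = 18 × £22 = £396, leaving £231.
Lost: £253 − £231 = £22.

£22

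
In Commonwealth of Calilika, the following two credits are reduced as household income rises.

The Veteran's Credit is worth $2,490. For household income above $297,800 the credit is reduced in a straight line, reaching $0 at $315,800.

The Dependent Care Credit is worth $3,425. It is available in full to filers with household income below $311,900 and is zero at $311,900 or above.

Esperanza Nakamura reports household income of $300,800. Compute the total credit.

Veteran's Credit: $300,800 is $3,000 into a $18,000 phase-out range, leaving 15,000/18,000 of the credit: $2,490 × 15,000/18,000 = $2,075.
Dependent Care Credit: $300,800 is below the $311,900 cutoff, so the full $3,425 applies.
Total: $2,075 + $3,425 = $5,500.

$5,500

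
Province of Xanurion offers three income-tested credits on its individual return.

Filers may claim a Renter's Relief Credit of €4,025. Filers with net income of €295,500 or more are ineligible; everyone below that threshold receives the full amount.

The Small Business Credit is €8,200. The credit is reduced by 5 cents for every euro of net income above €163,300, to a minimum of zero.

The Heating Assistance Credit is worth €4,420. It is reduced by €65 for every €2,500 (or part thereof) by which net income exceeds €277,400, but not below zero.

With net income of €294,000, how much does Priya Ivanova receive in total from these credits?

Renter's Relief Credit: €294,000 is below the €295,500 cutoff, so the full €4,025 applies.
Small Business Credit: 5% of the €130,700 excess over €163,300 is €6,535; credit = €8,200 − €6,535 = €1,665.
Heating Assistance Credit: income exceeds €277,400 by €16,600, which is 7 full-or-partial €2,500 increments; reduction = 7 × €65 = €455, leaving €3,965.
Total: €4,025 + €1,665 + €3,965 = €9,655.

€9,655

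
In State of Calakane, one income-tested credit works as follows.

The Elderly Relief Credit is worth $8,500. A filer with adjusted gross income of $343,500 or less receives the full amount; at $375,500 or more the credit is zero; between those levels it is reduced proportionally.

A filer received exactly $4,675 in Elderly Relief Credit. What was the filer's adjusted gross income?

$357,900

$4,675 is 4,675/8,500 of the full $8,500, so 3,825/8,500 of the $32,000 range has been used: income = $343,500 + $32,000 × 3,825/8,500 = $357,900.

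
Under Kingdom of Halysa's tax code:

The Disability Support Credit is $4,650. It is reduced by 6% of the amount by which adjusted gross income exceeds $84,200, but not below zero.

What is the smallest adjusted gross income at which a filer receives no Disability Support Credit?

The credit falls by 6% of each dollar above $84,200, so it reaches zero when the excess is $4,650 / 6% = $77,500: income = $84,200 + $77,500 = $161,700.

$161,700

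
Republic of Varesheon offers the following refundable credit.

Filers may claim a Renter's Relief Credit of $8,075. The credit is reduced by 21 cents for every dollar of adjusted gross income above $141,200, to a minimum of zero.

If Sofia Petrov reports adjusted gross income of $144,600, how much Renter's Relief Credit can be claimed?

$7,361

Renter's Relief Credit: 21% of the $3,400 excess over $141,200 is $714; credit = $8,075 − $714 = $7,361.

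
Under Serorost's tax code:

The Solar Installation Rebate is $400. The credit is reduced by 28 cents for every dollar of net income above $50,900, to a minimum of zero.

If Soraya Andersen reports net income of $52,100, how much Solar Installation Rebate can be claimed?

Solar Installation Rebate: 28% of the $1,200 excess over $50,900 is $336; credit = $400 − $336 = $64.

$64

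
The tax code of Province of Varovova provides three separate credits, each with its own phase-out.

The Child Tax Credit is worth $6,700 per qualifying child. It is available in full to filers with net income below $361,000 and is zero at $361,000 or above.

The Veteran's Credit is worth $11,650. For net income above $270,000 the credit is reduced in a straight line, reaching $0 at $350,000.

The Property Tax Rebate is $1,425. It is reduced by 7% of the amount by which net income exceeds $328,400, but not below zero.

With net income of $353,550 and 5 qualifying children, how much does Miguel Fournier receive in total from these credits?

$33,500

Child Tax Credit: base = 5 × $6,700 = $33,500. $353,550 is below the $361,000 cutoff, so the full $33,500 applies.
Veteran's Credit: $353,550 is at or above $350,000, so the credit is $0.
Property Tax Rebate: 7% of the $25,150 excess over $328,400 is $1,760.50 ≥ base, so the credit is $0.
Total: $33,500 + $0 + $0 = $33,500.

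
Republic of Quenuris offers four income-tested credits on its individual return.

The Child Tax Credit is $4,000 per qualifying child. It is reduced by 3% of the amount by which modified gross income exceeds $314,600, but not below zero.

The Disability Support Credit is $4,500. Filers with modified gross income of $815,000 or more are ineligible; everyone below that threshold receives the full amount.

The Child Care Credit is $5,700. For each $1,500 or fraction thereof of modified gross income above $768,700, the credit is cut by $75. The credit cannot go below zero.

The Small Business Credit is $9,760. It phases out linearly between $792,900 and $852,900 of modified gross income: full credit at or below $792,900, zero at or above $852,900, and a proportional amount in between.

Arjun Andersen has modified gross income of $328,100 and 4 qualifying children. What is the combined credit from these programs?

$35,555

Child Tax Credit: base = 4 × $4,000 = $16,000. 3% of the $13,500 excess over $314,600 is $405; credit = $16,000 − $405 = $15,595.
Disability Support Credit: $328,100 is below the $815,000 cutoff, so the full $4,500 applies.
Child Care Credit: $328,100 is at or below the $768,700 threshold, so the full $5,700 applies.
Small Business Credit: $328,100 is at or below the $792,900 threshold, so the full $9,760 applies.
Total: $15,595 + $4,500 + $5,700 + $9,760 = $35,555.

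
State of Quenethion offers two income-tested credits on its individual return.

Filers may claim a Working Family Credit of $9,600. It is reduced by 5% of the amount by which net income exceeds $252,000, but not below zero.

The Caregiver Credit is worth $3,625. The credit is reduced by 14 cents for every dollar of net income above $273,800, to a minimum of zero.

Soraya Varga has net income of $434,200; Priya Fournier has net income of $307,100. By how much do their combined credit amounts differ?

$6,355

Soraya ($434,200): Working Family Credit: 5% of the $182,200 excess over $252,000 is $9,110; credit = $9,600 − $9,110 = $490. Caregiver Credit: 14% of the $160,400 excess over $273,800 is $22,456 ≥ base, so the credit is $0. total $490 + $0 = $490
Priya ($307,100): Working Family Credit: 5% of the $55,100 excess over $252,000 is $2,755; credit = $9,600 − $2,755 = $6,845. Caregiver Credit: 14% of the $33,300 excess over $273,800 is $4,662 ≥ base, so the credit is $0. total $6,845 + $0 = $6,845
Difference: |$490 − $6,845| = $6,355.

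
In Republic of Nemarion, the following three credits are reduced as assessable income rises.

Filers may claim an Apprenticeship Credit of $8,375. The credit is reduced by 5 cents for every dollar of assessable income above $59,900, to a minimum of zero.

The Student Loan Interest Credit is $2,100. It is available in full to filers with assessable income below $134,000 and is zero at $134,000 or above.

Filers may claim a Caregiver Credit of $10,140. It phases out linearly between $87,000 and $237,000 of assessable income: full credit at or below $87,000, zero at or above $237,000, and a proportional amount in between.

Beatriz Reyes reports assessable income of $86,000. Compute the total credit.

$19,310

Apprenticeship Credit: 5% of the $26,100 excess over $59,900 is $1,305; credit = $8,375 − $1,305 = $7,070.
Student Loan Interest Credit: $86,000 is below the $134,000 cutoff, so the full $2,100 applies.
Caregiver Credit: $86,000 is at or below the $87,000 threshold, so the full $10,140 applies.
Total: $7,070 + $2,100 + $10,140 = $19,310.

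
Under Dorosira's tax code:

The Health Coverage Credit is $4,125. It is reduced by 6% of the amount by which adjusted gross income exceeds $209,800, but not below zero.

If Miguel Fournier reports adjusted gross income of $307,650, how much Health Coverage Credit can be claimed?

Health Coverage Credit: 6% of the $97,850 excess over $209,800 is $5,871 ≥ base, so the credit is $0.

$0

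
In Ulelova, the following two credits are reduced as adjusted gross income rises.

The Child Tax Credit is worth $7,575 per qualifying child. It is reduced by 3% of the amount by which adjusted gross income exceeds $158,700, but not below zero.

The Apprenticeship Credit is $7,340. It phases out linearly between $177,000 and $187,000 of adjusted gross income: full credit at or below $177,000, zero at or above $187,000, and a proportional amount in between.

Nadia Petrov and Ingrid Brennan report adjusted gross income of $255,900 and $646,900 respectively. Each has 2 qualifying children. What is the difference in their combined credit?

$11,730

Nadia ($255,900): Child Tax Credit: base = 2 × $7,575 = $15,150. 3% of the $97,200 excess over $158,700 is $2,916; credit = $15,150 − $2,916 = $12,234. Apprenticeship Credit: $255,900 is at or above $187,000, so the credit is $0. total $12,234 + $0 = $12,234
Ingrid ($646,900): Child Tax Credit: base = 2 × $7,575 = $15,150. 3% of the $488,200 excess over $158,700 is $14,646; credit = $15,150 − $14,646 = $504. Apprenticeship Credit: $646,900 is at or above $187,000, so the credit is $0. total $504 + $0 = $504
Difference: |$12,234 − $504| = $11,730.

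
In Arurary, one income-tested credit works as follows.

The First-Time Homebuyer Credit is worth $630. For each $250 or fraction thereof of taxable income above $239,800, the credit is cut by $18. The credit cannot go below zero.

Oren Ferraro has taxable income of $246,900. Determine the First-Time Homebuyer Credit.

First-Time Homebuyer Credit: income exceeds $239,800 by $7,100, which is 29 full-or-partial $250 increments; reduction = 29 × $18 = $522, leaving $108.

$108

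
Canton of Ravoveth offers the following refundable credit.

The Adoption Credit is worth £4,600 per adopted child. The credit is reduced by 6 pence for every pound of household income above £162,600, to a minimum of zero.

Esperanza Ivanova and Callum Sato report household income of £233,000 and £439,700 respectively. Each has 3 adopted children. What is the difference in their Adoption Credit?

Esperanza (£233,000): Adoption Credit: base = 3 × £4,600 = £13,800. 6% of the £70,400 excess over £162,600 is £4,224; credit = £13,800 − £4,224 = £9,576.
Callum (£439,700): Adoption Credit: base = 3 × £4,600 = £13,800. 6% of the £277,100 excess over £162,600 is £16,626 ≥ base, so the credit is £0.
Difference: |£9,576 − £0| = £9,576.

£9,576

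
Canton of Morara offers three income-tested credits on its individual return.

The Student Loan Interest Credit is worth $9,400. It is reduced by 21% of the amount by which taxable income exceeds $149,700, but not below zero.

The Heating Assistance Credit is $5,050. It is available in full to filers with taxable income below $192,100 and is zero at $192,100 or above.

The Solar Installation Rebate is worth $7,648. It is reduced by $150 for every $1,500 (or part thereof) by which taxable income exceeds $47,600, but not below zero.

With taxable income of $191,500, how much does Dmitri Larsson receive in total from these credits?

$5,672

Student Loan Interest Credit: 21% of the $41,800 excess over $149,700 is $8,778; credit = $9,400 − $8,778 = $622.
Heating Assistance Credit: $191,500 is below the $192,100 cutoff, so the full $5,050 applies.
Solar Installation Rebate: income exceeds $47,600 by $143,900 → 96 increments × $150 = $14,400 ≥ base, so the credit is $0.
Total: $622 + $5,050 + $0 = $5,672.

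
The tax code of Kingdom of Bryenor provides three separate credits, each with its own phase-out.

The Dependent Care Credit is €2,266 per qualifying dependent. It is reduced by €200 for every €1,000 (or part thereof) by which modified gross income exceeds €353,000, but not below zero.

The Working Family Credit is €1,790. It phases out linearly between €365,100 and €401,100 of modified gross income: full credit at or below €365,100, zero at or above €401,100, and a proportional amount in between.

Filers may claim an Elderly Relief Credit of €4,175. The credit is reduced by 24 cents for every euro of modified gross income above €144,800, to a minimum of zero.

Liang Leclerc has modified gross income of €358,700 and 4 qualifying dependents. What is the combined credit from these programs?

Dependent Care Credit: base = 4 × €2,266 = €9,064. income exceeds €353,000 by €5,700, which is 6 full-or-partial €1,000 increments; reduction = 6 × €200 = €1,200, leaving €7,864.
Working Family Credit: €358,700 is at or below the €365,100 threshold, so the full €1,790 applies.
Elderly Relief Credit: 24% of the €213,900 excess over €144,800 is €51,336 ≥ base, so the credit is €0.
Total: €7,864 + €1,790 + €0 = €9,654.

€9,654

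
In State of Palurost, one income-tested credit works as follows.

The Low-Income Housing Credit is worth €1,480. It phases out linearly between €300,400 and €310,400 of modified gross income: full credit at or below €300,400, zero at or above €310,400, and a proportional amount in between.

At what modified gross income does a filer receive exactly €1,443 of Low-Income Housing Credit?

€300,650

€1,443 is 1,443/1,480 of the full €1,480, so 37/1,480 of the €10,000 range has been used: income = €300,400 + €10,000 × 37/1,480 = €300,650.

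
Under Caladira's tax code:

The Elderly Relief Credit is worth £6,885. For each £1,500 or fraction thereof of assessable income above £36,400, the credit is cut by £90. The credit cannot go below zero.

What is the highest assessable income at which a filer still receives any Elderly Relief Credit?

£150,400

After 76 increments the reduction is 76 × £90 = £6,840, leaving £45; one more increment wipes it out. Increment 76 ends at excess 76 × £1,500 = £114,000, so the highest qualifying income is £36,400 + £114,000 = £150,400.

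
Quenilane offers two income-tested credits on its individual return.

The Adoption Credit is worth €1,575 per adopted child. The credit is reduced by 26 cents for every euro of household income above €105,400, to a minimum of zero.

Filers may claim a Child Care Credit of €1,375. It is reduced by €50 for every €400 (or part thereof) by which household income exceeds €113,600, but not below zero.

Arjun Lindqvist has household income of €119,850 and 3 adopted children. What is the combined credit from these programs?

€1,543

Adoption Credit: base = 3 × €1,575 = €4,725. 26% of the €14,450 excess over €105,400 is €3,757; credit = €4,725 − €3,757 = €968.
Child Care Credit: income exceeds €113,600 by €6,250, which is 16 full-or-partial €400 increments; reduction = 16 × €50 = €800, leaving €575.
Total: €968 + €575 = €1,543.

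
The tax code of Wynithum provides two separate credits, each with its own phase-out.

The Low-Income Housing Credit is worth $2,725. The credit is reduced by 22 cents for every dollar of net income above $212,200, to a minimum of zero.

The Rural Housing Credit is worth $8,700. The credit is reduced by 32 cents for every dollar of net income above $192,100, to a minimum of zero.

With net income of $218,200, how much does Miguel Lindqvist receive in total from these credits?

$1,753

Low-Income Housing Credit: 22% of the $6,000 excess over $212,200 is $1,320; credit = $2,725 − $1,320 = $1,405.
Rural Housing Credit: 32% of the $26,100 excess over $192,100 is $8,352; credit = $8,700 − $8,352 = $348.
Total: $1,405 + $348 = $1,753.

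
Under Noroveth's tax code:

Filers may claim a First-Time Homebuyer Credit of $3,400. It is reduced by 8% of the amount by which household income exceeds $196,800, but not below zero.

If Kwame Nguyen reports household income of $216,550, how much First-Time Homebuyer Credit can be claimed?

$1,820

First-Time Homebuyer Credit: 8% of the $19,750 excess over $196,800 is $1,580; credit = $3,400 − $1,580 = $1,820.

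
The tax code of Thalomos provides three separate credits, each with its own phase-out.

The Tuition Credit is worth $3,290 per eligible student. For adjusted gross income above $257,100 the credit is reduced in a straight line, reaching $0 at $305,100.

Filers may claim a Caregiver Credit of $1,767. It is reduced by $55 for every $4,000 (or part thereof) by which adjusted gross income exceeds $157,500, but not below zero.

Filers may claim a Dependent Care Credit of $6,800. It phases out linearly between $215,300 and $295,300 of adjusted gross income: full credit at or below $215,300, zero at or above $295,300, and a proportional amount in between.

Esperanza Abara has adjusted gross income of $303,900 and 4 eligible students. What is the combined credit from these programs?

$329

Tuition Credit: base = 4 × $3,290 = $13,160. $303,900 is $46,800 into a $48,000 phase-out range, leaving 1,200/48,000 of the credit: $13,160 × 1,200/48,000 = $329.
Caregiver Credit: income exceeds $157,500 by $146,400 → 37 increments × $55 = $2,035 ≥ base, so the credit is $0.
Dependent Care Credit: $303,900 is at or above $295,300, so the credit is $0.
Total: $329 + $0 + $0 = $329.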